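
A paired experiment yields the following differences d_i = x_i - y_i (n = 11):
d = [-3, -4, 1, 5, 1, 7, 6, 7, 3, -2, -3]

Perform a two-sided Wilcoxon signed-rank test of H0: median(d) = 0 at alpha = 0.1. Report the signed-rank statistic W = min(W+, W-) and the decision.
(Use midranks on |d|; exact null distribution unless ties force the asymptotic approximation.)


Step 1: Drop any zero differences (none here) and take |d_i|.
|d| = [3, 4, 1, 5, 1, 7, 6, 7, 3, 2, 3]
Step 2: Midrank |d_i| (ties get averaged ranks).
ranks: |3|->5, |4|->7, |1|->1.5, |5|->8, |1|->1.5, |7|->10.5, |6|->9, |7|->10.5, |3|->5, |2|->3, |3|->5
Step 3: Attach original signs; sum ranks with positive sign and with negative sign.
W+ = 1.5 + 8 + 1.5 + 10.5 + 9 + 10.5 + 5 = 46
W- = 5 + 7 + 3 + 5 = 20
(Check: W+ + W- = 66 should equal n(n+1)/2 = 66.)
Step 4: Test statistic W = min(W+, W-) = 20.
Step 5: Ties in |d|, so use the tie-corrected normal approximation.
        E[W] = n(n+1)/4 = 11*12/4 = 33.
        Tie groups: |d|=1 (t=2), |d|=3 (t=3), |d|=7 (t=2); sum(t^3 - t) = 36.
        Var[W] = n(n+1)(2n+1)/24 - sum(t^3-t)/48 = 3036/24 - 36/48 = 125.75.
        z = (W - E[W]) / sqrt(Var[W]) = (20 - 33) / 11.2138 = -1.1593.
        Two-sided p = 2*Phi(z) = 0.246341.
Step 6: alpha = 0.1. fail to reject H0.

W+ = 46, W- = 20, W = min = 20, p = 0.246341, fail to reject H0.


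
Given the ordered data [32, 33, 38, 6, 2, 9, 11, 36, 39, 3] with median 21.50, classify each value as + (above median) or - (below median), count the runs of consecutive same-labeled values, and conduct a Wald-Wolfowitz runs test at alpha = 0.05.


Step 1: Compute median = 21.50; label A = above, B = below.
Labels in order: AAABBBBAAB  (n_A = 5, n_B = 5)
Step 2: Count runs R = 4.
Step 3: Under H0 (random ordering), E[R] = 2*n_A*n_B/(n_A+n_B) + 1 = 2*5*5/10 + 1 = 6.0000.
        Var[R] = 2*n_A*n_B*(2*n_A*n_B - n_A - n_B) / ((n_A+n_B)^2 * (n_A+n_B-1)) = 2000/900 = 2.2222.
        SD[R] = 1.4907.
Step 4: Continuity-corrected z = (R + 0.5 - E[R]) / SD[R] = (4 + 0.5 - 6.0000) / 1.4907 = -1.0062.
Step 5: Two-sided p-value via normal approximation = 2*(1 - Phi(|z|)) = 0.314305.
Step 6: alpha = 0.05. fail to reject H0.

R = 4, z = -1.0062, p = 0.314305, fail to reject H0.


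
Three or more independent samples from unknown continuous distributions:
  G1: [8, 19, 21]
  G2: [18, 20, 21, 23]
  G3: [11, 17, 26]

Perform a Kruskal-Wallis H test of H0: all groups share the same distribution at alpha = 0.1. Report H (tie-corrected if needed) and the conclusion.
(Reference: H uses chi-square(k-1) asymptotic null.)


Step 1: Combine all N = 10 observations and assign midranks.
sorted (value, group, rank): (8,G1,1), (11,G3,2), (17,G3,3), (18,G2,4), (19,G1,5), (20,G2,6), (21,G1,7.5), (21,G2,7.5), (23,G2,9), (26,G3,10)
Step 2: Sum ranks within each group.
R_1 = 13.5 (n_1 = 3)
R_2 = 26.5 (n_2 = 4)
R_3 = 15 (n_3 = 3)
Step 3: H = 12/(N(N+1)) * sum(R_i^2/n_i) - 3(N+1)
     = 12/(10*11) * (13.5^2/3 + 26.5^2/4 + 15^2/3) - 3*11
     = 0.109091 * 311.312 - 33
     = 0.961364.
Step 4: Ties present; correction factor C = 1 - 6/(10^3 - 10) = 0.993939. Corrected H = 0.961364 / 0.993939 = 0.967226.
Step 5: Under H0, H ~ chi^2(2); p-value = 0.616552.
Step 6: alpha = 0.1. fail to reject H0.

H = 0.9672, df = 2, p = 0.616552, fail to reject H0.


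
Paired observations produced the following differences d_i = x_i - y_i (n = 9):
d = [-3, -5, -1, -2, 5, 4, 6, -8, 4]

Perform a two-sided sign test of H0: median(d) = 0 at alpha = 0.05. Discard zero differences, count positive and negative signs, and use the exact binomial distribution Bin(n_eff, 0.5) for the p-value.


Step 1: Discard zero differences. Original n = 9; n_eff = number of nonzero differences = 9.
Nonzero differences (with sign): -3, -5, -1, -2, +5, +4, +6, -8, +4
Step 2: Count signs: positive = 4, negative = 5.
Step 3: Under H0: P(positive) = 0.5, so the number of positives S ~ Bin(9, 0.5).
Step 4: Two-sided exact p-value = sum of Bin(9,0.5) probabilities at or below the observed probability = 1.000000.
Step 5: alpha = 0.05. fail to reject H0.

n_eff = 9, pos = 4, neg = 5, p = 1.000000, fail to reject H0.


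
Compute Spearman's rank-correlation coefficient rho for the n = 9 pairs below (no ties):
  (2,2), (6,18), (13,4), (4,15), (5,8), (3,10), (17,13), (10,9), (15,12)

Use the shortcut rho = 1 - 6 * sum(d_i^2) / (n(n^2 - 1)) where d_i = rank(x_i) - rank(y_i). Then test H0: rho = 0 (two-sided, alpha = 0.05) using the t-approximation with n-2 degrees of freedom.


Step 1: Rank x and y separately (midranks; no ties here).
rank(x): 2->1, 6->5, 13->7, 4->3, 5->4, 3->2, 17->9, 10->6, 15->8
rank(y): 2->1, 18->9, 4->2, 15->8, 8->3, 10->5, 13->7, 9->4, 12->6
Step 2: d_i = R_x(i) - R_y(i); compute d_i^2.
  (1-1)^2=0, (5-9)^2=16, (7-2)^2=25, (3-8)^2=25, (4-3)^2=1, (2-5)^2=9, (9-7)^2=4, (6-4)^2=4, (8-6)^2=4
sum(d^2) = 88.
Step 3: rho = 1 - 6*88 / (9*(9^2 - 1)) = 1 - 528/720 = 0.266667.
Step 4: Under H0, t = rho * sqrt((n-2)/(1-rho^2)) = 0.7320 ~ t(7).
Step 5: Two-sided p-value from the t-distribution with 7 df = 0.487922.
Step 6: alpha = 0.05. fail to reject H0.

rho = 0.2667, p = 0.487922, fail to reject H0 at alpha = 0.05.


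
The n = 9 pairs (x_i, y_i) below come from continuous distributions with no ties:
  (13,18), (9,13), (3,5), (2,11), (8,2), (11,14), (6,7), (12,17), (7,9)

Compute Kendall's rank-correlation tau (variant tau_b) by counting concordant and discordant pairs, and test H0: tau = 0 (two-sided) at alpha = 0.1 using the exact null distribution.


Step 1: Enumerate the 36 unordered pairs (i,j) with i<j and classify each by sign(x_j-x_i) * sign(y_j-y_i).
  (1,2):dx=-4,dy=-5->C; (1,3):dx=-10,dy=-13->C; (1,4):dx=-11,dy=-7->C; (1,5):dx=-5,dy=-16->C
  (1,6):dx=-2,dy=-4->C; (1,7):dx=-7,dy=-11->C; (1,8):dx=-1,dy=-1->C; (1,9):dx=-6,dy=-9->C
  (2,3):dx=-6,dy=-8->C; (2,4):dx=-7,dy=-2->C; (2,5):dx=-1,dy=-11->C; (2,6):dx=+2,dy=+1->C
  (2,7):dx=-3,dy=-6->C; (2,8):dx=+3,dy=+4->C; (2,9):dx=-2,dy=-4->C; (3,4):dx=-1,dy=+6->D
  (3,5):dx=+5,dy=-3->D; (3,6):dx=+8,dy=+9->C; (3,7):dx=+3,dy=+2->C; (3,8):dx=+9,dy=+12->C
  (3,9):dx=+4,dy=+4->C; (4,5):dx=+6,dy=-9->D; (4,6):dx=+9,dy=+3->C; (4,7):dx=+4,dy=-4->D
  (4,8):dx=+10,dy=+6->C; (4,9):dx=+5,dy=-2->D; (5,6):dx=+3,dy=+12->C; (5,7):dx=-2,dy=+5->D
  (5,8):dx=+4,dy=+15->C; (5,9):dx=-1,dy=+7->D; (6,7):dx=-5,dy=-7->C; (6,8):dx=+1,dy=+3->C
  (6,9):dx=-4,dy=-5->C; (7,8):dx=+6,dy=+10->C; (7,9):dx=+1,dy=+2->C; (8,9):dx=-5,dy=-8->C
Step 2: C = 29, D = 7, total pairs = 36.
Step 3: tau = (C - D)/(n(n-1)/2) = (29 - 7)/36 = 0.611111.
Step 4: Exact two-sided p-value (enumerate n! = 362880 permutations of y under H0): p = 0.024741.
Step 5: alpha = 0.1. reject H0.

tau_b = 0.6111 (C=29, D=7), p = 0.024741, reject H0.


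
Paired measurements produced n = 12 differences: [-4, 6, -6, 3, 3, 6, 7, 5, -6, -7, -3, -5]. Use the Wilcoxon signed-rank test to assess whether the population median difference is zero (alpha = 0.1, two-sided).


Step 1: Drop any zero differences (none here) and take |d_i|.
|d| = [4, 6, 6, 3, 3, 6, 7, 5, 6, 7, 3, 5]
Step 2: Midrank |d_i| (ties get averaged ranks).
ranks: |4|->4, |6|->8.5, |6|->8.5, |3|->2, |3|->2, |6|->8.5, |7|->11.5, |5|->5.5, |6|->8.5, |7|->11.5, |3|->2, |5|->5.5
Step 3: Attach original signs; sum ranks with positive sign and with negative sign.
W+ = 8.5 + 2 + 2 + 8.5 + 11.5 + 5.5 = 38
W- = 4 + 8.5 + 8.5 + 11.5 + 2 + 5.5 = 40
(Check: W+ + W- = 78 should equal n(n+1)/2 = 78.)
Step 4: Test statistic W = min(W+, W-) = 38.
Step 5: Ties in |d|, so use the tie-corrected normal approximation.
        E[W] = n(n+1)/4 = 12*13/4 = 39.
        Tie groups: |d|=3 (t=3), |d|=5 (t=2), |d|=6 (t=4), |d|=7 (t=2); sum(t^3 - t) = 96.
        Var[W] = n(n+1)(2n+1)/24 - sum(t^3-t)/48 = 3900/24 - 96/48 = 160.5.
        z = (W - E[W]) / sqrt(Var[W]) = (38 - 39) / 12.6689 = -0.0789.
        Two-sided p = 2*Phi(z) = 0.937085.
Step 6: alpha = 0.1. fail to reject H0.

W+ = 38, W- = 40, W = min = 38, p = 0.937085, fail to reject H0.


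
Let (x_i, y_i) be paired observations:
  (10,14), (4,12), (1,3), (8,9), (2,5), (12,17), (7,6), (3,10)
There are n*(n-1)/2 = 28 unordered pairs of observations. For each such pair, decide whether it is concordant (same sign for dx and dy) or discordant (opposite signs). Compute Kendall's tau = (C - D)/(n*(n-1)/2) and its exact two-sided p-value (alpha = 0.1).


Step 1: Enumerate the 28 unordered pairs (i,j) with i<j and classify each by sign(x_j-x_i) * sign(y_j-y_i).
  (1,2):dx=-6,dy=-2->C; (1,3):dx=-9,dy=-11->C; (1,4):dx=-2,dy=-5->C; (1,5):dx=-8,dy=-9->C
  (1,6):dx=+2,dy=+3->C; (1,7):dx=-3,dy=-8->C; (1,8):dx=-7,dy=-4->C; (2,3):dx=-3,dy=-9->C
  (2,4):dx=+4,dy=-3->D; (2,5):dx=-2,dy=-7->C; (2,6):dx=+8,dy=+5->C; (2,7):dx=+3,dy=-6->D
  (2,8):dx=-1,dy=-2->C; (3,4):dx=+7,dy=+6->C; (3,5):dx=+1,dy=+2->C; (3,6):dx=+11,dy=+14->C
  (3,7):dx=+6,dy=+3->C; (3,8):dx=+2,dy=+7->C; (4,5):dx=-6,dy=-4->C; (4,6):dx=+4,dy=+8->C
  (4,7):dx=-1,dy=-3->C; (4,8):dx=-5,dy=+1->D; (5,6):dx=+10,dy=+12->C; (5,7):dx=+5,dy=+1->C
  (5,8):dx=+1,dy=+5->C; (6,7):dx=-5,dy=-11->C; (6,8):dx=-9,dy=-7->C; (7,8):dx=-4,dy=+4->D
Step 2: C = 24, D = 4, total pairs = 28.
Step 3: tau = (C - D)/(n(n-1)/2) = (24 - 4)/28 = 0.714286.
Step 4: Exact two-sided p-value (enumerate n! = 40320 permutations of y under H0): p = 0.014137.
Step 5: alpha = 0.1. reject H0.

tau_b = 0.7143 (C=24, D=4), p = 0.014137, reject H0.


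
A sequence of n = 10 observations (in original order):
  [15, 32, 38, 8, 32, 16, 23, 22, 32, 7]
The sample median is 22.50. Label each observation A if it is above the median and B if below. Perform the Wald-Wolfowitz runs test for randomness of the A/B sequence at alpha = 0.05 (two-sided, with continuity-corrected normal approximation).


Step 1: Compute median = 22.50; label A = above, B = below.
Labels in order: BAABABABAB  (n_A = 5, n_B = 5)
Step 2: Count runs R = 9.
Step 3: Under H0 (random ordering), E[R] = 2*n_A*n_B/(n_A+n_B) + 1 = 2*5*5/10 + 1 = 6.0000.
        Var[R] = 2*n_A*n_B*(2*n_A*n_B - n_A - n_B) / ((n_A+n_B)^2 * (n_A+n_B-1)) = 2000/900 = 2.2222.
        SD[R] = 1.4907.
Step 4: Continuity-corrected z = (R - 0.5 - E[R]) / SD[R] = (9 - 0.5 - 6.0000) / 1.4907 = 1.6771.
Step 5: Two-sided p-value via normal approximation = 2*(1 - Phi(|z|)) = 0.093533.
Step 6: alpha = 0.05. fail to reject H0.

R = 9, z = 1.6771, p = 0.093533, fail to reject H0.


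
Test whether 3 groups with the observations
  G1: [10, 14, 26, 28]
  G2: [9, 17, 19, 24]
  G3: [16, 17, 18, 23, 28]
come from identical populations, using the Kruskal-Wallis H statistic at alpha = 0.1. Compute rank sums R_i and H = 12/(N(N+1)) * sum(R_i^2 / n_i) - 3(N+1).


Step 1: Combine all N = 13 observations and assign midranks.
sorted (value, group, rank): (9,G2,1), (10,G1,2), (14,G1,3), (16,G3,4), (17,G2,5.5), (17,G3,5.5), (18,G3,7), (19,G2,8), (23,G3,9), (24,G2,10), (26,G1,11), (28,G1,12.5), (28,G3,12.5)
Step 2: Sum ranks within each group.
R_1 = 28.5 (n_1 = 4)
R_2 = 24.5 (n_2 = 4)
R_3 = 38 (n_3 = 5)
Step 3: H = 12/(N(N+1)) * sum(R_i^2/n_i) - 3(N+1)
     = 12/(13*14) * (28.5^2/4 + 24.5^2/4 + 38^2/5) - 3*14
     = 0.065934 * 641.925 - 42
     = 0.324725.
Step 4: Ties present; correction factor C = 1 - 12/(13^3 - 13) = 0.994505. Corrected H = 0.324725 / 0.994505 = 0.326519.
Step 5: Under H0, H ~ chi^2(2); p-value = 0.849371.
Step 6: alpha = 0.1. fail to reject H0.

H = 0.3265, df = 2, p = 0.849371, fail to reject H0.


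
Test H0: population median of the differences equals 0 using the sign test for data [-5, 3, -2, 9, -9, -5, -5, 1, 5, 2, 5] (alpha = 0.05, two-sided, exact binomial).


Step 1: Discard zero differences. Original n = 11; n_eff = number of nonzero differences = 11.
Nonzero differences (with sign): -5, +3, -2, +9, -9, -5, -5, +1, +5, +2, +5
Step 2: Count signs: positive = 6, negative = 5.
Step 3: Under H0: P(positive) = 0.5, so the number of positives S ~ Bin(11, 0.5).
Step 4: Two-sided exact p-value = sum of Bin(11,0.5) probabilities at or below the observed probability = 1.000000.
Step 5: alpha = 0.05. fail to reject H0.

n_eff = 11, pos = 6, neg = 5, p = 1.000000, fail to reject H0.


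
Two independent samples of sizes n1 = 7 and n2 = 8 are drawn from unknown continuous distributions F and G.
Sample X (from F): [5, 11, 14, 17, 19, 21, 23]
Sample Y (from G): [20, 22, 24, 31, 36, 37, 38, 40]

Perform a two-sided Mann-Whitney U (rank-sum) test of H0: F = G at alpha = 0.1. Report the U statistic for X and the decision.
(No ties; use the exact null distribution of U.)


Step 1: Combine and sort all 15 observations; assign midranks.
sorted (value, group): (5,X), (11,X), (14,X), (17,X), (19,X), (20,Y), (21,X), (22,Y), (23,X), (24,Y), (31,Y), (36,Y), (37,Y), (38,Y), (40,Y)
ranks: 5->1, 11->2, 14->3, 17->4, 19->5, 20->6, 21->7, 22->8, 23->9, 24->10, 31->11, 36->12, 37->13, 38->14, 40->15
Step 2: Rank sum for X: R1 = 1 + 2 + 3 + 4 + 5 + 7 + 9 = 31.
Step 3: U_X = R1 - n1(n1+1)/2 = 31 - 7*8/2 = 31 - 28 = 3.
       U_Y = n1*n2 - U_X = 56 - 3 = 53.
Step 4: No ties, so the exact null distribution of U (based on enumerating the C(15,7) = 6435 equally likely rank assignments) gives the two-sided p-value.
Step 5: p-value = 0.002176; compare to alpha = 0.1. reject H0.

U_X = 3, p = 0.002176, reject H0 at alpha = 0.1.


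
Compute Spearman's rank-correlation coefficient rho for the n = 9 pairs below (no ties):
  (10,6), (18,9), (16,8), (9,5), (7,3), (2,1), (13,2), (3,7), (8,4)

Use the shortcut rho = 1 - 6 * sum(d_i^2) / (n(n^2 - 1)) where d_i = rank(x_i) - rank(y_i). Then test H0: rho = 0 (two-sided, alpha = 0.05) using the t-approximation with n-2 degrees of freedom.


Step 1: Rank x and y separately (midranks; no ties here).
rank(x): 10->6, 18->9, 16->8, 9->5, 7->3, 2->1, 13->7, 3->2, 8->4
rank(y): 6->6, 9->9, 8->8, 5->5, 3->3, 1->1, 2->2, 7->7, 4->4
Step 2: d_i = R_x(i) - R_y(i); compute d_i^2.
  (6-6)^2=0, (9-9)^2=0, (8-8)^2=0, (5-5)^2=0, (3-3)^2=0, (1-1)^2=0, (7-2)^2=25, (2-7)^2=25, (4-4)^2=0
sum(d^2) = 50.
Step 3: rho = 1 - 6*50 / (9*(9^2 - 1)) = 1 - 300/720 = 0.583333.
Step 4: Under H0, t = rho * sqrt((n-2)/(1-rho^2)) = 1.9001 ~ t(7).
Step 5: Two-sided p-value from the t-distribution with 7 df = 0.099186.
Step 6: alpha = 0.05. fail to reject H0.

rho = 0.5833, p = 0.099186, fail to reject H0 at alpha = 0.05.


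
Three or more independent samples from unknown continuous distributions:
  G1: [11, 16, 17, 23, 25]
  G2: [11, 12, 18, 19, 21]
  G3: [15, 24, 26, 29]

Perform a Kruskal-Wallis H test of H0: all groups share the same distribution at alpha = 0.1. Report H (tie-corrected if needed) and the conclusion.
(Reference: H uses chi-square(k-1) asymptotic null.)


Step 1: Combine all N = 14 observations and assign midranks.
sorted (value, group, rank): (11,G1,1.5), (11,G2,1.5), (12,G2,3), (15,G3,4), (16,G1,5), (17,G1,6), (18,G2,7), (19,G2,8), (21,G2,9), (23,G1,10), (24,G3,11), (25,G1,12), (26,G3,13), (29,G3,14)
Step 2: Sum ranks within each group.
R_1 = 34.5 (n_1 = 5)
R_2 = 28.5 (n_2 = 5)
R_3 = 42 (n_3 = 4)
Step 3: H = 12/(N(N+1)) * sum(R_i^2/n_i) - 3(N+1)
     = 12/(14*15) * (34.5^2/5 + 28.5^2/5 + 42^2/4) - 3*15
     = 0.057143 * 841.5 - 45
     = 3.085714.
Step 4: Ties present; correction factor C = 1 - 6/(14^3 - 14) = 0.997802. Corrected H = 3.085714 / 0.997802 = 3.092511.
Step 5: Under H0, H ~ chi^2(2); p-value = 0.213044.
Step 6: alpha = 0.1. fail to reject H0.

H = 3.0925, df = 2, p = 0.213044, fail to reject H0.


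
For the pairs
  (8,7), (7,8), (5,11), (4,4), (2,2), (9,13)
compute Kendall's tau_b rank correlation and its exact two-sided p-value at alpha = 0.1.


Step 1: Enumerate the 15 unordered pairs (i,j) with i<j and classify each by sign(x_j-x_i) * sign(y_j-y_i).
  (1,2):dx=-1,dy=+1->D; (1,3):dx=-3,dy=+4->D; (1,4):dx=-4,dy=-3->C; (1,5):dx=-6,dy=-5->C
  (1,6):dx=+1,dy=+6->C; (2,3):dx=-2,dy=+3->D; (2,4):dx=-3,dy=-4->C; (2,5):dx=-5,dy=-6->C
  (2,6):dx=+2,dy=+5->C; (3,4):dx=-1,dy=-7->C; (3,5):dx=-3,dy=-9->C; (3,6):dx=+4,dy=+2->C
  (4,5):dx=-2,dy=-2->C; (4,6):dx=+5,dy=+9->C; (5,6):dx=+7,dy=+11->C
Step 2: C = 12, D = 3, total pairs = 15.
Step 3: tau = (C - D)/(n(n-1)/2) = (12 - 3)/15 = 0.600000.
Step 4: Exact two-sided p-value (enumerate n! = 720 permutations of y under H0): p = 0.136111.
Step 5: alpha = 0.1. fail to reject H0.

tau_b = 0.6000 (C=12, D=3), p = 0.136111, fail to reject H0.


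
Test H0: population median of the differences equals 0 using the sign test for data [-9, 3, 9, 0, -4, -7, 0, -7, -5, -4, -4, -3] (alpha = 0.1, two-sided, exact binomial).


Step 1: Discard zero differences. Original n = 12; n_eff = number of nonzero differences = 10.
Nonzero differences (with sign): -9, +3, +9, -4, -7, -7, -5, -4, -4, -3
Step 2: Count signs: positive = 2, negative = 8.
Step 3: Under H0: P(positive) = 0.5, so the number of positives S ~ Bin(10, 0.5).
Step 4: Two-sided exact p-value = sum of Bin(10,0.5) probabilities at or below the observed probability = 0.109375.
Step 5: alpha = 0.1. fail to reject H0.

n_eff = 10, pos = 2, neg = 8, p = 0.109375, fail to reject H0.


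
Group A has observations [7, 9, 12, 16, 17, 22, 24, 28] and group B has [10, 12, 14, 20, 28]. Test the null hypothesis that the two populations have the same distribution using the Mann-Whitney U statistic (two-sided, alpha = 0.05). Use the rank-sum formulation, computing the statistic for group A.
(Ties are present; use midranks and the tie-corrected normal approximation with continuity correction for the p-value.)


Step 1: Combine and sort all 13 observations; assign midranks.
sorted (value, group): (7,X), (9,X), (10,Y), (12,X), (12,Y), (14,Y), (16,X), (17,X), (20,Y), (22,X), (24,X), (28,X), (28,Y)
ranks: 7->1, 9->2, 10->3, 12->4.5, 12->4.5, 14->6, 16->7, 17->8, 20->9, 22->10, 24->11, 28->12.5, 28->12.5
Step 2: Rank sum for X: R1 = 1 + 2 + 4.5 + 7 + 8 + 10 + 11 + 12.5 = 56.
Step 3: U_X = R1 - n1(n1+1)/2 = 56 - 8*9/2 = 56 - 36 = 20.
       U_Y = n1*n2 - U_X = 40 - 20 = 20.
Step 4: Ties are present, so use the tie-corrected normal approximation (with continuity correction) for the p-value.
Step 5: p-value = 1.000000; compare to alpha = 0.05. fail to reject H0.

U_X = 20, p = 1.000000, fail to reject H0 at alpha = 0.05.


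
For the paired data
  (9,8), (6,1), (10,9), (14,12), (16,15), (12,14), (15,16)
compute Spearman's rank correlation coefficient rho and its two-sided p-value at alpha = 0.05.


Step 1: Rank x and y separately (midranks; no ties here).
rank(x): 9->2, 6->1, 10->3, 14->5, 16->7, 12->4, 15->6
rank(y): 8->2, 1->1, 9->3, 12->4, 15->6, 14->5, 16->7
Step 2: d_i = R_x(i) - R_y(i); compute d_i^2.
  (2-2)^2=0, (1-1)^2=0, (3-3)^2=0, (5-4)^2=1, (7-6)^2=1, (4-5)^2=1, (6-7)^2=1
sum(d^2) = 4.
Step 3: rho = 1 - 6*4 / (7*(7^2 - 1)) = 1 - 24/336 = 0.928571.
Step 4: Under H0, t = rho * sqrt((n-2)/(1-rho^2)) = 5.5943 ~ t(5).
Step 5: Two-sided p-value from the t-distribution with 5 df = 0.002519.
Step 6: alpha = 0.05. reject H0.

rho = 0.9286, p = 0.002519, reject H0 at alpha = 0.05.


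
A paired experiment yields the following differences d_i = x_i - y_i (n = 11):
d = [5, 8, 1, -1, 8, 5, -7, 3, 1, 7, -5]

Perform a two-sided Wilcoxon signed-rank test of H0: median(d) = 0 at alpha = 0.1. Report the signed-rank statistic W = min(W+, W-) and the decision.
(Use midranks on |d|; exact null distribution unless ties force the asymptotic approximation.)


Step 1: Drop any zero differences (none here) and take |d_i|.
|d| = [5, 8, 1, 1, 8, 5, 7, 3, 1, 7, 5]
Step 2: Midrank |d_i| (ties get averaged ranks).
ranks: |5|->6, |8|->10.5, |1|->2, |1|->2, |8|->10.5, |5|->6, |7|->8.5, |3|->4, |1|->2, |7|->8.5, |5|->6
Step 3: Attach original signs; sum ranks with positive sign and with negative sign.
W+ = 6 + 10.5 + 2 + 10.5 + 6 + 4 + 2 + 8.5 = 49.5
W- = 2 + 8.5 + 6 = 16.5
(Check: W+ + W- = 66 should equal n(n+1)/2 = 66.)
Step 4: Test statistic W = min(W+, W-) = 16.5.
Step 5: Ties in |d|, so use the tie-corrected normal approximation.
        E[W] = n(n+1)/4 = 11*12/4 = 33.
        Tie groups: |d|=1 (t=3), |d|=5 (t=3), |d|=7 (t=2), |d|=8 (t=2); sum(t^3 - t) = 60.
        Var[W] = n(n+1)(2n+1)/24 - sum(t^3-t)/48 = 3036/24 - 60/48 = 125.25.
        z = (W - E[W]) / sqrt(Var[W]) = (16.5 - 33) / 11.1915 = -1.4743.
        Two-sided p = 2*Phi(z) = 0.140392.
Step 6: alpha = 0.1. fail to reject H0.

W+ = 49.5, W- = 16.5, W = min = 16.5, p = 0.140392, fail to reject H0.


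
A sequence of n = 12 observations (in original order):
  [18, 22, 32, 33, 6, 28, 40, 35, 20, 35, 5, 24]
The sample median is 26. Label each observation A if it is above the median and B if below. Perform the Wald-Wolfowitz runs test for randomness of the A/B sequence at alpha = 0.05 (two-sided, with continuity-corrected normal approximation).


Step 1: Compute median = 26; label A = above, B = below.
Labels in order: BBAABAAABABB  (n_A = 6, n_B = 6)
Step 2: Count runs R = 7.
Step 3: Under H0 (random ordering), E[R] = 2*n_A*n_B/(n_A+n_B) + 1 = 2*6*6/12 + 1 = 7.0000.
        Var[R] = 2*n_A*n_B*(2*n_A*n_B - n_A - n_B) / ((n_A+n_B)^2 * (n_A+n_B-1)) = 4320/1584 = 2.7273.
        SD[R] = 1.6514.
Step 4: R = E[R], so z = 0 with no continuity correction.
Step 5: Two-sided p-value via normal approximation = 2*(1 - Phi(|z|)) = 1.000000.
Step 6: alpha = 0.05. fail to reject H0.

R = 7, z = 0.0000, p = 1.000000, fail to reject H0.


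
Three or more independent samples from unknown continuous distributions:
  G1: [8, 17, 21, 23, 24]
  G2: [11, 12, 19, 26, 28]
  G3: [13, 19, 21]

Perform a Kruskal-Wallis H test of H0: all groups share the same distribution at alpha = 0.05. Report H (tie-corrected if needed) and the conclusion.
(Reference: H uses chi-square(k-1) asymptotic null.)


Step 1: Combine all N = 13 observations and assign midranks.
sorted (value, group, rank): (8,G1,1), (11,G2,2), (12,G2,3), (13,G3,4), (17,G1,5), (19,G2,6.5), (19,G3,6.5), (21,G1,8.5), (21,G3,8.5), (23,G1,10), (24,G1,11), (26,G2,12), (28,G2,13)
Step 2: Sum ranks within each group.
R_1 = 35.5 (n_1 = 5)
R_2 = 36.5 (n_2 = 5)
R_3 = 19 (n_3 = 3)
Step 3: H = 12/(N(N+1)) * sum(R_i^2/n_i) - 3(N+1)
     = 12/(13*14) * (35.5^2/5 + 36.5^2/5 + 19^2/3) - 3*14
     = 0.065934 * 638.833 - 42
     = 0.120879.
Step 4: Ties present; correction factor C = 1 - 12/(13^3 - 13) = 0.994505. Corrected H = 0.120879 / 0.994505 = 0.121547.
Step 5: Under H0, H ~ chi^2(2); p-value = 0.941036.
Step 6: alpha = 0.05. fail to reject H0.

H = 0.1215, df = 2, p = 0.941036, fail to reject H0.


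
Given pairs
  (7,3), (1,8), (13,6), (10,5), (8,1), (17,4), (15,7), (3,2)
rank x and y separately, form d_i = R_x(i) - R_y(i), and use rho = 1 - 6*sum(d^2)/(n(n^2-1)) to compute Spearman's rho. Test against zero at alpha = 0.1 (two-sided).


Step 1: Rank x and y separately (midranks; no ties here).
rank(x): 7->3, 1->1, 13->6, 10->5, 8->4, 17->8, 15->7, 3->2
rank(y): 3->3, 8->8, 6->6, 5->5, 1->1, 4->4, 7->7, 2->2
Step 2: d_i = R_x(i) - R_y(i); compute d_i^2.
  (3-3)^2=0, (1-8)^2=49, (6-6)^2=0, (5-5)^2=0, (4-1)^2=9, (8-4)^2=16, (7-7)^2=0, (2-2)^2=0
sum(d^2) = 74.
Step 3: rho = 1 - 6*74 / (8*(8^2 - 1)) = 1 - 444/504 = 0.119048.
Step 4: Under H0, t = rho * sqrt((n-2)/(1-rho^2)) = 0.2937 ~ t(6).
Step 5: Two-sided p-value from the t-distribution with 6 df = 0.778886.
Step 6: alpha = 0.1. fail to reject H0.

rho = 0.1190, p = 0.778886, fail to reject H0 at alpha = 0.1.


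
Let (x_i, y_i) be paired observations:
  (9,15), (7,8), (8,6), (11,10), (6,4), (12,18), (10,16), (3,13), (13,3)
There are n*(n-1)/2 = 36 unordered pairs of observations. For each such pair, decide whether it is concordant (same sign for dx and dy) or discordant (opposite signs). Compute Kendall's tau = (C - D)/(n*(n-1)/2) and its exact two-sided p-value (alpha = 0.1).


Step 1: Enumerate the 36 unordered pairs (i,j) with i<j and classify each by sign(x_j-x_i) * sign(y_j-y_i).
  (1,2):dx=-2,dy=-7->C; (1,3):dx=-1,dy=-9->C; (1,4):dx=+2,dy=-5->D; (1,5):dx=-3,dy=-11->C
  (1,6):dx=+3,dy=+3->C; (1,7):dx=+1,dy=+1->C; (1,8):dx=-6,dy=-2->C; (1,9):dx=+4,dy=-12->D
  (2,3):dx=+1,dy=-2->D; (2,4):dx=+4,dy=+2->C; (2,5):dx=-1,dy=-4->C; (2,6):dx=+5,dy=+10->C
  (2,7):dx=+3,dy=+8->C; (2,8):dx=-4,dy=+5->D; (2,9):dx=+6,dy=-5->D; (3,4):dx=+3,dy=+4->C
  (3,5):dx=-2,dy=-2->C; (3,6):dx=+4,dy=+12->C; (3,7):dx=+2,dy=+10->C; (3,8):dx=-5,dy=+7->D
  (3,9):dx=+5,dy=-3->D; (4,5):dx=-5,dy=-6->C; (4,6):dx=+1,dy=+8->C; (4,7):dx=-1,dy=+6->D
  (4,8):dx=-8,dy=+3->D; (4,9):dx=+2,dy=-7->D; (5,6):dx=+6,dy=+14->C; (5,7):dx=+4,dy=+12->C
  (5,8):dx=-3,dy=+9->D; (5,9):dx=+7,dy=-1->D; (6,7):dx=-2,dy=-2->C; (6,8):dx=-9,dy=-5->C
  (6,9):dx=+1,dy=-15->D; (7,8):dx=-7,dy=-3->C; (7,9):dx=+3,dy=-13->D; (8,9):dx=+10,dy=-10->D
Step 2: C = 21, D = 15, total pairs = 36.
Step 3: tau = (C - D)/(n(n-1)/2) = (21 - 15)/36 = 0.166667.
Step 4: Exact two-sided p-value (enumerate n! = 362880 permutations of y under H0): p = 0.612202.
Step 5: alpha = 0.1. fail to reject H0.

tau_b = 0.1667 (C=21, D=15), p = 0.612202, fail to reject H0.


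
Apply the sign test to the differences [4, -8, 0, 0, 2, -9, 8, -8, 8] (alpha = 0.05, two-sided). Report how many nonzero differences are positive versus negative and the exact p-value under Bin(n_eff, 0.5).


Step 1: Discard zero differences. Original n = 9; n_eff = number of nonzero differences = 7.
Nonzero differences (with sign): +4, -8, +2, -9, +8, -8, +8
Step 2: Count signs: positive = 4, negative = 3.
Step 3: Under H0: P(positive) = 0.5, so the number of positives S ~ Bin(7, 0.5).
Step 4: Two-sided exact p-value = sum of Bin(7,0.5) probabilities at or below the observed probability = 1.000000.
Step 5: alpha = 0.05. fail to reject H0.

n_eff = 7, pos = 4, neg = 3, p = 1.000000, fail to reject H0.


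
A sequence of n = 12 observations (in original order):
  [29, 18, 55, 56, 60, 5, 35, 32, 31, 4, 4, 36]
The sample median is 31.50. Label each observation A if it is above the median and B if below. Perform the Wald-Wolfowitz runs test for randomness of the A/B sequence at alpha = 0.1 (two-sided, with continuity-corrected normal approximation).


Step 1: Compute median = 31.50; label A = above, B = below.
Labels in order: BBAAABAABBBA  (n_A = 6, n_B = 6)
Step 2: Count runs R = 6.
Step 3: Under H0 (random ordering), E[R] = 2*n_A*n_B/(n_A+n_B) + 1 = 2*6*6/12 + 1 = 7.0000.
        Var[R] = 2*n_A*n_B*(2*n_A*n_B - n_A - n_B) / ((n_A+n_B)^2 * (n_A+n_B-1)) = 4320/1584 = 2.7273.
        SD[R] = 1.6514.
Step 4: Continuity-corrected z = (R + 0.5 - E[R]) / SD[R] = (6 + 0.5 - 7.0000) / 1.6514 = -0.3028.
Step 5: Two-sided p-value via normal approximation = 2*(1 - Phi(|z|)) = 0.762069.
Step 6: alpha = 0.1. fail to reject H0.

R = 6, z = -0.3028, p = 0.762069, fail to reject H0.


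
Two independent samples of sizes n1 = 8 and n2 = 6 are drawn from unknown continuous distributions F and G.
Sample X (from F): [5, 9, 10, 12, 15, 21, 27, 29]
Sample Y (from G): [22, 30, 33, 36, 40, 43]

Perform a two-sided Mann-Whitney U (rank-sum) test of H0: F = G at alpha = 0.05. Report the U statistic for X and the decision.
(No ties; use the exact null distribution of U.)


Step 1: Combine and sort all 14 observations; assign midranks.
sorted (value, group): (5,X), (9,X), (10,X), (12,X), (15,X), (21,X), (22,Y), (27,X), (29,X), (30,Y), (33,Y), (36,Y), (40,Y), (43,Y)
ranks: 5->1, 9->2, 10->3, 12->4, 15->5, 21->6, 22->7, 27->8, 29->9, 30->10, 33->11, 36->12, 40->13, 43->14
Step 2: Rank sum for X: R1 = 1 + 2 + 3 + 4 + 5 + 6 + 8 + 9 = 38.
Step 3: U_X = R1 - n1(n1+1)/2 = 38 - 8*9/2 = 38 - 36 = 2.
       U_Y = n1*n2 - U_X = 48 - 2 = 46.
Step 4: No ties, so the exact null distribution of U (based on enumerating the C(14,8) = 3003 equally likely rank assignments) gives the two-sided p-value.
Step 5: p-value = 0.002664; compare to alpha = 0.05. reject H0.

U_X = 2, p = 0.002664, reject H0 at alpha = 0.05.


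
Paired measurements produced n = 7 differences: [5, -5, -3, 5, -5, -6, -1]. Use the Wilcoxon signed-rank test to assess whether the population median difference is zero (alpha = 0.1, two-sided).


Step 1: Drop any zero differences (none here) and take |d_i|.
|d| = [5, 5, 3, 5, 5, 6, 1]
Step 2: Midrank |d_i| (ties get averaged ranks).
ranks: |5|->4.5, |5|->4.5, |3|->2, |5|->4.5, |5|->4.5, |6|->7, |1|->1
Step 3: Attach original signs; sum ranks with positive sign and with negative sign.
W+ = 4.5 + 4.5 = 9
W- = 4.5 + 2 + 4.5 + 7 + 1 = 19
(Check: W+ + W- = 28 should equal n(n+1)/2 = 28.)
Step 4: Test statistic W = min(W+, W-) = 9.
Step 5: Ties in |d|, so use the tie-corrected normal approximation.
        E[W] = n(n+1)/4 = 7*8/4 = 14.
        Tie groups: |d|=5 (t=4); sum(t^3 - t) = 60.
        Var[W] = n(n+1)(2n+1)/24 - sum(t^3-t)/48 = 840/24 - 60/48 = 33.75.
        z = (W - E[W]) / sqrt(Var[W]) = (9 - 14) / 5.8095 = -0.8607.
        Two-sided p = 2*Phi(z) = 0.389424.
Step 6: alpha = 0.1. fail to reject H0.

W+ = 9, W- = 19, W = min = 9, p = 0.389424, fail to reject H0.


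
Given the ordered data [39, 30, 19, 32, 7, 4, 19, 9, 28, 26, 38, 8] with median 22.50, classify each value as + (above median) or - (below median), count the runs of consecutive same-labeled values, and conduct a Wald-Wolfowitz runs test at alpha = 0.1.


Step 1: Compute median = 22.50; label A = above, B = below.
Labels in order: AABABBBBAAAB  (n_A = 6, n_B = 6)
Step 2: Count runs R = 6.
Step 3: Under H0 (random ordering), E[R] = 2*n_A*n_B/(n_A+n_B) + 1 = 2*6*6/12 + 1 = 7.0000.
        Var[R] = 2*n_A*n_B*(2*n_A*n_B - n_A - n_B) / ((n_A+n_B)^2 * (n_A+n_B-1)) = 4320/1584 = 2.7273.
        SD[R] = 1.6514.
Step 4: Continuity-corrected z = (R + 0.5 - E[R]) / SD[R] = (6 + 0.5 - 7.0000) / 1.6514 = -0.3028.
Step 5: Two-sided p-value via normal approximation = 2*(1 - Phi(|z|)) = 0.762069.
Step 6: alpha = 0.1. fail to reject H0.

R = 6, z = -0.3028, p = 0.762069, fail to reject H0.


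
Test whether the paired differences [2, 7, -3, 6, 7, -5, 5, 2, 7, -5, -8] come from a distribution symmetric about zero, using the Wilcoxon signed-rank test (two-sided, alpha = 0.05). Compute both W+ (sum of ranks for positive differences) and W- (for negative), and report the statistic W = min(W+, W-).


Step 1: Drop any zero differences (none here) and take |d_i|.
|d| = [2, 7, 3, 6, 7, 5, 5, 2, 7, 5, 8]
Step 2: Midrank |d_i| (ties get averaged ranks).
ranks: |2|->1.5, |7|->9, |3|->3, |6|->7, |7|->9, |5|->5, |5|->5, |2|->1.5, |7|->9, |5|->5, |8|->11
Step 3: Attach original signs; sum ranks with positive sign and with negative sign.
W+ = 1.5 + 9 + 7 + 9 + 5 + 1.5 + 9 = 42
W- = 3 + 5 + 5 + 11 = 24
(Check: W+ + W- = 66 should equal n(n+1)/2 = 66.)
Step 4: Test statistic W = min(W+, W-) = 24.
Step 5: Ties in |d|, so use the tie-corrected normal approximation.
        E[W] = n(n+1)/4 = 11*12/4 = 33.
        Tie groups: |d|=2 (t=2), |d|=5 (t=3), |d|=7 (t=3); sum(t^3 - t) = 54.
        Var[W] = n(n+1)(2n+1)/24 - sum(t^3-t)/48 = 3036/24 - 54/48 = 125.375.
        z = (W - E[W]) / sqrt(Var[W]) = (24 - 33) / 11.1971 = -0.8038.
        Two-sided p = 2*Phi(z) = 0.421524.
Step 6: alpha = 0.05. fail to reject H0.

W+ = 42, W- = 24, W = min = 24, p = 0.421524, fail to reject H0.


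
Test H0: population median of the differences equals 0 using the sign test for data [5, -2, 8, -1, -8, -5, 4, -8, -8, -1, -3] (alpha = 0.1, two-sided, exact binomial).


Step 1: Discard zero differences. Original n = 11; n_eff = number of nonzero differences = 11.
Nonzero differences (with sign): +5, -2, +8, -1, -8, -5, +4, -8, -8, -1, -3
Step 2: Count signs: positive = 3, negative = 8.
Step 3: Under H0: P(positive) = 0.5, so the number of positives S ~ Bin(11, 0.5).
Step 4: Two-sided exact p-value = sum of Bin(11,0.5) probabilities at or below the observed probability = 0.226562.
Step 5: alpha = 0.1. fail to reject H0.

n_eff = 11, pos = 3, neg = 8, p = 0.226562, fail to reject H0.


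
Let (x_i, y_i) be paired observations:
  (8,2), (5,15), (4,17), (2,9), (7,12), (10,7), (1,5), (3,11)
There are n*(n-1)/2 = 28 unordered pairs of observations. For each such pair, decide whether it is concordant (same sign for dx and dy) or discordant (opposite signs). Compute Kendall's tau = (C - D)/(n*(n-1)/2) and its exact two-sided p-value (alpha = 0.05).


Step 1: Enumerate the 28 unordered pairs (i,j) with i<j and classify each by sign(x_j-x_i) * sign(y_j-y_i).
  (1,2):dx=-3,dy=+13->D; (1,3):dx=-4,dy=+15->D; (1,4):dx=-6,dy=+7->D; (1,5):dx=-1,dy=+10->D
  (1,6):dx=+2,dy=+5->C; (1,7):dx=-7,dy=+3->D; (1,8):dx=-5,dy=+9->D; (2,3):dx=-1,dy=+2->D
  (2,4):dx=-3,dy=-6->C; (2,5):dx=+2,dy=-3->D; (2,6):dx=+5,dy=-8->D; (2,7):dx=-4,dy=-10->C
  (2,8):dx=-2,dy=-4->C; (3,4):dx=-2,dy=-8->C; (3,5):dx=+3,dy=-5->D; (3,6):dx=+6,dy=-10->D
  (3,7):dx=-3,dy=-12->C; (3,8):dx=-1,dy=-6->C; (4,5):dx=+5,dy=+3->C; (4,6):dx=+8,dy=-2->D
  (4,7):dx=-1,dy=-4->C; (4,8):dx=+1,dy=+2->C; (5,6):dx=+3,dy=-5->D; (5,7):dx=-6,dy=-7->C
  (5,8):dx=-4,dy=-1->C; (6,7):dx=-9,dy=-2->C; (6,8):dx=-7,dy=+4->D; (7,8):dx=+2,dy=+6->C
Step 2: C = 14, D = 14, total pairs = 28.
Step 3: tau = (C - D)/(n(n-1)/2) = (14 - 14)/28 = 0.000000.
Step 4: Exact two-sided p-value (enumerate n! = 40320 permutations of y under H0): p = 1.000000.
Step 5: alpha = 0.05. fail to reject H0.

tau_b = 0.0000 (C=14, D=14), p = 1.000000, fail to reject H0.


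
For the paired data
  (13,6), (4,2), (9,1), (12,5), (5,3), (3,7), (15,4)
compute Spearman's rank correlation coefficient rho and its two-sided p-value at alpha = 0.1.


Step 1: Rank x and y separately (midranks; no ties here).
rank(x): 13->6, 4->2, 9->4, 12->5, 5->3, 3->1, 15->7
rank(y): 6->6, 2->2, 1->1, 5->5, 3->3, 7->7, 4->4
Step 2: d_i = R_x(i) - R_y(i); compute d_i^2.
  (6-6)^2=0, (2-2)^2=0, (4-1)^2=9, (5-5)^2=0, (3-3)^2=0, (1-7)^2=36, (7-4)^2=9
sum(d^2) = 54.
Step 3: rho = 1 - 6*54 / (7*(7^2 - 1)) = 1 - 324/336 = 0.035714.
Step 4: Under H0, t = rho * sqrt((n-2)/(1-rho^2)) = 0.0799 ~ t(5).
Step 5: Two-sided p-value from the t-distribution with 5 df = 0.939408.
Step 6: alpha = 0.1. fail to reject H0.

rho = 0.0357, p = 0.939408, fail to reject H0 at alpha = 0.1.


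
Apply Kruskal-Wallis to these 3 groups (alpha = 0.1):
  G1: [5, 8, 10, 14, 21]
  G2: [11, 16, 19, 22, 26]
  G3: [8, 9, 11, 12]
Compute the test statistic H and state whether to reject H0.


Step 1: Combine all N = 14 observations and assign midranks.
sorted (value, group, rank): (5,G1,1), (8,G1,2.5), (8,G3,2.5), (9,G3,4), (10,G1,5), (11,G2,6.5), (11,G3,6.5), (12,G3,8), (14,G1,9), (16,G2,10), (19,G2,11), (21,G1,12), (22,G2,13), (26,G2,14)
Step 2: Sum ranks within each group.
R_1 = 29.5 (n_1 = 5)
R_2 = 54.5 (n_2 = 5)
R_3 = 21 (n_3 = 4)
Step 3: H = 12/(N(N+1)) * sum(R_i^2/n_i) - 3(N+1)
     = 12/(14*15) * (29.5^2/5 + 54.5^2/5 + 21^2/4) - 3*15
     = 0.057143 * 878.35 - 45
     = 5.191429.
Step 4: Ties present; correction factor C = 1 - 12/(14^3 - 14) = 0.995604. Corrected H = 5.191429 / 0.995604 = 5.214349.
Step 5: Under H0, H ~ chi^2(2); p-value = 0.073743.
Step 6: alpha = 0.1. reject H0.

H = 5.2143, df = 2, p = 0.073743, reject H0.


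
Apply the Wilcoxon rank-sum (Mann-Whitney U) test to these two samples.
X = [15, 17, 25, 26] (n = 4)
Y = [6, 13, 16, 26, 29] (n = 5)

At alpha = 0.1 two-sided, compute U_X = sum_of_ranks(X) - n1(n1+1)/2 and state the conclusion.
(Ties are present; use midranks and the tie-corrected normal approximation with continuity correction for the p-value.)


Step 1: Combine and sort all 9 observations; assign midranks.
sorted (value, group): (6,Y), (13,Y), (15,X), (16,Y), (17,X), (25,X), (26,X), (26,Y), (29,Y)
ranks: 6->1, 13->2, 15->3, 16->4, 17->5, 25->6, 26->7.5, 26->7.5, 29->9
Step 2: Rank sum for X: R1 = 3 + 5 + 6 + 7.5 = 21.5.
Step 3: U_X = R1 - n1(n1+1)/2 = 21.5 - 4*5/2 = 21.5 - 10 = 11.5.
       U_Y = n1*n2 - U_X = 20 - 11.5 = 8.5.
Step 4: Ties are present, so use the tie-corrected normal approximation (with continuity correction) for the p-value.
Step 5: p-value = 0.805701; compare to alpha = 0.1. fail to reject H0.

U_X = 11.5, p = 0.805701, fail to reject H0 at alpha = 0.1.


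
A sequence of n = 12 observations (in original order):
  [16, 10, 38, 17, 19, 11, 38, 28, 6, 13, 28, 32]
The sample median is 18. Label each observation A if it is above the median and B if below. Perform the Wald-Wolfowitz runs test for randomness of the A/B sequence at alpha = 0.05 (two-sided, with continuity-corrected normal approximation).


Step 1: Compute median = 18; label A = above, B = below.
Labels in order: BBABABAABBAA  (n_A = 6, n_B = 6)
Step 2: Count runs R = 8.
Step 3: Under H0 (random ordering), E[R] = 2*n_A*n_B/(n_A+n_B) + 1 = 2*6*6/12 + 1 = 7.0000.
        Var[R] = 2*n_A*n_B*(2*n_A*n_B - n_A - n_B) / ((n_A+n_B)^2 * (n_A+n_B-1)) = 4320/1584 = 2.7273.
        SD[R] = 1.6514.
Step 4: Continuity-corrected z = (R - 0.5 - E[R]) / SD[R] = (8 - 0.5 - 7.0000) / 1.6514 = 0.3028.
Step 5: Two-sided p-value via normal approximation = 2*(1 - Phi(|z|)) = 0.762069.
Step 6: alpha = 0.05. fail to reject H0.

R = 8, z = 0.3028, p = 0.762069, fail to reject H0.


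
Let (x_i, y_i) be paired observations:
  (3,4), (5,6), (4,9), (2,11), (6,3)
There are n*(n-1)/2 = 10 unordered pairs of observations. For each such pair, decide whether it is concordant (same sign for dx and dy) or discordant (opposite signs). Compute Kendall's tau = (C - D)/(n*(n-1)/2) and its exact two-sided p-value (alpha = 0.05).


Step 1: Enumerate the 10 unordered pairs (i,j) with i<j and classify each by sign(x_j-x_i) * sign(y_j-y_i).
  (1,2):dx=+2,dy=+2->C; (1,3):dx=+1,dy=+5->C; (1,4):dx=-1,dy=+7->D; (1,5):dx=+3,dy=-1->D
  (2,3):dx=-1,dy=+3->D; (2,4):dx=-3,dy=+5->D; (2,5):dx=+1,dy=-3->D; (3,4):dx=-2,dy=+2->D
  (3,5):dx=+2,dy=-6->D; (4,5):dx=+4,dy=-8->D
Step 2: C = 2, D = 8, total pairs = 10.
Step 3: tau = (C - D)/(n(n-1)/2) = (2 - 8)/10 = -0.600000.
Step 4: Exact two-sided p-value (enumerate n! = 120 permutations of y under H0): p = 0.233333.
Step 5: alpha = 0.05. fail to reject H0.

tau_b = -0.6000 (C=2, D=8), p = 0.233333, fail to reject H0.


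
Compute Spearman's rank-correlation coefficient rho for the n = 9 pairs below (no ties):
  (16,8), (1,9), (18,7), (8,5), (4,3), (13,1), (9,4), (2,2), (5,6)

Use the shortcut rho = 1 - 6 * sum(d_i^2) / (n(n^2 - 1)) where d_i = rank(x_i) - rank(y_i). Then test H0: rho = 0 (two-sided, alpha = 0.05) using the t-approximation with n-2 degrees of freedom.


Step 1: Rank x and y separately (midranks; no ties here).
rank(x): 16->8, 1->1, 18->9, 8->5, 4->3, 13->7, 9->6, 2->2, 5->4
rank(y): 8->8, 9->9, 7->7, 5->5, 3->3, 1->1, 4->4, 2->2, 6->6
Step 2: d_i = R_x(i) - R_y(i); compute d_i^2.
  (8-8)^2=0, (1-9)^2=64, (9-7)^2=4, (5-5)^2=0, (3-3)^2=0, (7-1)^2=36, (6-4)^2=4, (2-2)^2=0, (4-6)^2=4
sum(d^2) = 112.
Step 3: rho = 1 - 6*112 / (9*(9^2 - 1)) = 1 - 672/720 = 0.066667.
Step 4: Under H0, t = rho * sqrt((n-2)/(1-rho^2)) = 0.1768 ~ t(7).
Step 5: Two-sided p-value from the t-distribution with 7 df = 0.864690.
Step 6: alpha = 0.05. fail to reject H0.

rho = 0.0667, p = 0.864690, fail to reject H0 at alpha = 0.05.


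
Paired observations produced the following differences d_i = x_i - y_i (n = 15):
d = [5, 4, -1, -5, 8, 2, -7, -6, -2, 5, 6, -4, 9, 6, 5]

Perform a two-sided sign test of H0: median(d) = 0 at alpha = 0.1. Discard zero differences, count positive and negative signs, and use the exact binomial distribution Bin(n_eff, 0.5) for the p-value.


Step 1: Discard zero differences. Original n = 15; n_eff = number of nonzero differences = 15.
Nonzero differences (with sign): +5, +4, -1, -5, +8, +2, -7, -6, -2, +5, +6, -4, +9, +6, +5
Step 2: Count signs: positive = 9, negative = 6.
Step 3: Under H0: P(positive) = 0.5, so the number of positives S ~ Bin(15, 0.5).
Step 4: Two-sided exact p-value = sum of Bin(15,0.5) probabilities at or below the observed probability = 0.607239.
Step 5: alpha = 0.1. fail to reject H0.

n_eff = 15, pos = 9, neg = 6, p = 0.607239, fail to reject H0.


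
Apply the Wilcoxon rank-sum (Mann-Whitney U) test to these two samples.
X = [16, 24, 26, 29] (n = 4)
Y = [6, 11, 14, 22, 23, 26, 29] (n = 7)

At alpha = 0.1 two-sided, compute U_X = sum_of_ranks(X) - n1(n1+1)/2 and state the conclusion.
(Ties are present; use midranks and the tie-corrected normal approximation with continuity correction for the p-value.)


Step 1: Combine and sort all 11 observations; assign midranks.
sorted (value, group): (6,Y), (11,Y), (14,Y), (16,X), (22,Y), (23,Y), (24,X), (26,X), (26,Y), (29,X), (29,Y)
ranks: 6->1, 11->2, 14->3, 16->4, 22->5, 23->6, 24->7, 26->8.5, 26->8.5, 29->10.5, 29->10.5
Step 2: Rank sum for X: R1 = 4 + 7 + 8.5 + 10.5 = 30.
Step 3: U_X = R1 - n1(n1+1)/2 = 30 - 4*5/2 = 30 - 10 = 20.
       U_Y = n1*n2 - U_X = 28 - 20 = 8.
Step 4: Ties are present, so use the tie-corrected normal approximation (with continuity correction) for the p-value.
Step 5: p-value = 0.296412; compare to alpha = 0.1. fail to reject H0.

U_X = 20, p = 0.296412, fail to reject H0 at alpha = 0.1.
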